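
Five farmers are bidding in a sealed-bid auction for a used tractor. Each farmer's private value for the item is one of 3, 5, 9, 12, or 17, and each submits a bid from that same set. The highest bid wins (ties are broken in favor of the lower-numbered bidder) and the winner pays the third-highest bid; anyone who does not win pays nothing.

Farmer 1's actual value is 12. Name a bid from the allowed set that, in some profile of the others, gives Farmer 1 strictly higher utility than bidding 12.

17

Suppose Farmer 2 bids 3, Farmer 3 bids 3, Farmer 4 bids 3 and Farmer 5 bids 17.
Bid 12: loses, pays 0, utility 0.
Bid 17: wins, pays 3, utility 12 - 3 = 9.
So bidding 17 beats truth here (9 > 0).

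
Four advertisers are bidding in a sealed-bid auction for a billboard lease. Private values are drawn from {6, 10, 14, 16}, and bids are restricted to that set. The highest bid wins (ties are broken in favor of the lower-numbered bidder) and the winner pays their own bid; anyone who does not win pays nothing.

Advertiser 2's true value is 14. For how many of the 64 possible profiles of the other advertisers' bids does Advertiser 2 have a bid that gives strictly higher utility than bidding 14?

Others bid (6, 6, 6): truth gives 0; bid 10 gives 4 > 0. Violating.
Others bid (6, 6, 10): truth gives 0; bid 10 gives 4 > 0. Violating.
Others bid (6, 10, 6): truth gives 0; bid 10 gives 4 > 0. Violating.
Others bid (6, 10, 10): truth gives 0; bid 10 gives 4 > 0. Violating.
Others bid (6, 6, 14): truth gives 0; no alternative beats it.
Others bid (6, 6, 16): truth gives 0; no alternative beats it.
(Checking all 64 profiles: 4 have a profitable deviation, 60 do not.)

4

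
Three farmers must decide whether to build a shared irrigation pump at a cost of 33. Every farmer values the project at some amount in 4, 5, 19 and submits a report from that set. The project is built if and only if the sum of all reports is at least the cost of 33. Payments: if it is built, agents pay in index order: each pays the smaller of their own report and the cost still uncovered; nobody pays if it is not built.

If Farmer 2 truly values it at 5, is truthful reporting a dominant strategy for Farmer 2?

Consider the case where Farmer 1 reports 19 and Farmer 3 reports 19.
Truthful report 5: project built, pays 5, utility 5 - 5 = 0.
Report 4 instead: project built, pays 4, utility 5 - 4 = 1.
Since 1 > 0, reporting 4 is strictly better here, so truthful reporting is not dominant.

No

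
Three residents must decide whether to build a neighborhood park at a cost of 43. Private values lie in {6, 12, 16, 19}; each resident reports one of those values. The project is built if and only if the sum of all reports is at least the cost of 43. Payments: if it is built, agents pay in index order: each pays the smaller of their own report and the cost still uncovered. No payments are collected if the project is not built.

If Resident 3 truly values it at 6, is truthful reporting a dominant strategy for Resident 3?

Yes

Check each profile of the others' reports and compare truth against every alternative report.
Others report (12, 19): truth gives 0, best alternative gives -6.
Others report (19, 12): truth gives 0, best alternative gives -6.
Others report (16, 16): truth gives 0, best alternative gives -5.
Others report (16, 19): truth gives 0, best alternative gives -2.
Others report (19, 16): truth gives 0, best alternative gives -2.
Others report (19, 19): truth gives 1, best alternative gives 1.
(Remaining 10 profiles checked similarly; truth is weakly best in each.)
In every case the truthful report is at least as good as any alternative, so it is a dominant strategy.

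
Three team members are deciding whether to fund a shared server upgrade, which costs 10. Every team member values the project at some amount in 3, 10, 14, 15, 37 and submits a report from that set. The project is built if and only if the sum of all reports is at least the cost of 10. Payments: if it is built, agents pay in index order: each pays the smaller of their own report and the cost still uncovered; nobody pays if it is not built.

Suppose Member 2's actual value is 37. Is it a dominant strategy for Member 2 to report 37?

Consider the case where Member 1 reports 3 and Member 3 reports 10.
Truthful report 37: project built, pays 7, utility 37 - 7 = 30.
Report 3 instead: project built, pays 3, utility 37 - 3 = 34.
Since 34 > 30, reporting 3 is strictly better here, so truthful reporting is not dominant.

No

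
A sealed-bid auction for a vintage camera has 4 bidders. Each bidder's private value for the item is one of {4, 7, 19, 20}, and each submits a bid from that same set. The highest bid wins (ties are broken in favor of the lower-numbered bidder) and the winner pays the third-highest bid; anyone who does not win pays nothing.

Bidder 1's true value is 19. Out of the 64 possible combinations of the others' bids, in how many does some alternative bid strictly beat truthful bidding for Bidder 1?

Others bid (4, 4, 20): truth gives 0; bid 20 gives 15 > 0. Violating.
Others bid (4, 7, 20): truth gives 0; bid 20 gives 12 > 0. Violating.
Others bid (4, 20, 4): truth gives 0; bid 20 gives 15 > 0. Violating.
Others bid (4, 20, 7): truth gives 0; bid 20 gives 12 > 0. Violating.
Others bid (4, 4, 4): truth gives 15; no alternative beats it.
Others bid (4, 4, 7): truth gives 15; no alternative beats it.
(Checking all 64 profiles: 12 have a profitable deviation, 52 do not.)

12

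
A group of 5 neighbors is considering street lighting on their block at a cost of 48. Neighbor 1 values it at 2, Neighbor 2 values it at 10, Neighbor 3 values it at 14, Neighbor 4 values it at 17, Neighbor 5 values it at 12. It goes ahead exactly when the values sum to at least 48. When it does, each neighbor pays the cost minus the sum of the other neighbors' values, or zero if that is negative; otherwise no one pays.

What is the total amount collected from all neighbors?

25

Total value 55 ≥ cost 48, so it is built.
Neighbor 1: others sum to 53; max(0, 48 - 53) = 0.
Neighbor 2: others sum to 45; max(0, 48 - 45) = 3.
Neighbor 3: others sum to 41; max(0, 48 - 41) = 7.
Neighbor 4: others sum to 38; max(0, 48 - 38) = 10.
Neighbor 5: others sum to 43; max(0, 48 - 43) = 5.
Total collected = 0 + 3 + 7 + 10 + 5 = 25.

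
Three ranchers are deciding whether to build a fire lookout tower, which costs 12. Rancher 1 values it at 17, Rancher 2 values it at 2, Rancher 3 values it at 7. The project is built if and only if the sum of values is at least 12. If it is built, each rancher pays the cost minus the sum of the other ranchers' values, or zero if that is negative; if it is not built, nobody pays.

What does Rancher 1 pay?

Total value 26 ≥ cost 12, so the project is built.
The other ranchers' values sum to 9.
Cost minus that sum is 12 - 9 = 3.

3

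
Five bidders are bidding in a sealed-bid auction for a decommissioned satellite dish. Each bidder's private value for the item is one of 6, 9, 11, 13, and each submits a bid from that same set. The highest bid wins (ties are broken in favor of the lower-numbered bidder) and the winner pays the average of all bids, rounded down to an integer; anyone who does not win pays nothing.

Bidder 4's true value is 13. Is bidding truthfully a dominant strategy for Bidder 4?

Consider the case where Bidder 1 bids 6, Bidder 2 bids 6, Bidder 3 bids 6 and Bidder 5 bids 6.
Truthful bid 13: wins, pays 7, utility 13 - 7 = 6.
Bid 9 instead: wins, pays 6, utility 13 - 6 = 7.
Since 7 > 6, bidding 9 is strictly better here, so truthful bidding is not dominant.

No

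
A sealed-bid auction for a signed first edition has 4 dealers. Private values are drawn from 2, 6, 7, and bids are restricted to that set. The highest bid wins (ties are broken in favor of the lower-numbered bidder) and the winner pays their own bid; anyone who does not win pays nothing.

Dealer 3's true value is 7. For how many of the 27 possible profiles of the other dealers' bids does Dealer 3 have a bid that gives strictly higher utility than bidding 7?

2

Others bid (2, 2, 2): truth gives 0; bid 6 gives 1 > 0. Violating.
Others bid (2, 2, 6): truth gives 0; bid 6 gives 1 > 0. Violating.
Others bid (2, 2, 7): truth gives 0; no alternative beats it.
Others bid (2, 6, 2): truth gives 0; no alternative beats it.
(Checking all 27 profiles: 2 have a profitable deviation, 25 do not.)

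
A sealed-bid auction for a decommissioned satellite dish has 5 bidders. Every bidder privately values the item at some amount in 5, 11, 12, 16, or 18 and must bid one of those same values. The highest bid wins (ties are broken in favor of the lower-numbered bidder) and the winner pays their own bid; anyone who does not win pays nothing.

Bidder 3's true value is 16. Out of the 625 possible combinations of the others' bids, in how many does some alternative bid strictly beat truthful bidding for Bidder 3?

Others bid (5, 5, 5, 5): truth gives 0; bid 11 gives 5 > 0. Violating.
Others bid (5, 5, 5, 11): truth gives 0; bid 11 gives 5 > 0. Violating.
Others bid (5, 5, 5, 12): truth gives 0; bid 12 gives 4 > 0. Violating.
Others bid (5, 5, 11, 5): truth gives 0; bid 11 gives 5 > 0. Violating.
Others bid (5, 5, 5, 16): truth gives 0; no alternative beats it.
Others bid (5, 5, 5, 18): truth gives 0; no alternative beats it.
(Checking all 625 profiles: 36 have a profitable deviation, 589 do not.)

36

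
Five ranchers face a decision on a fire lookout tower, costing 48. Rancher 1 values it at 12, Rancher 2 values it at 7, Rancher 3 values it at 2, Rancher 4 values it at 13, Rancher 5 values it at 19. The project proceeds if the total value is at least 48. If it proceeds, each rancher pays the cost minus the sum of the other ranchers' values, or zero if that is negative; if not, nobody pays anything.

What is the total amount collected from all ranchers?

Total value 53 ≥ cost 48, so it is built.
Rancher 1: others sum to 41; max(0, 48 - 41) = 7.
Rancher 2: others sum to 46; max(0, 48 - 46) = 2.
Rancher 3: others sum to 51; max(0, 48 - 51) = 0.
Rancher 4: others sum to 40; max(0, 48 - 40) = 8.
Rancher 5: others sum to 34; max(0, 48 - 34) = 14.
Total collected = 7 + 2 + 0 + 8 + 14 = 31.

31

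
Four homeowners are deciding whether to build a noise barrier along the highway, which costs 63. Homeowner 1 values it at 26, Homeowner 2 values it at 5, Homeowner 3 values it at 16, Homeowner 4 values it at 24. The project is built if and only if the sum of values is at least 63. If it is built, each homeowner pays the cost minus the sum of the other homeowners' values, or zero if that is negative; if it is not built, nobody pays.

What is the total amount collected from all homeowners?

Total value 71 ≥ cost 63, so it is built.
Homeowner 1: others sum to 45; max(0, 63 - 45) = 18.
Homeowner 2: others sum to 66; max(0, 63 - 66) = 0.
Homeowner 3: others sum to 55; max(0, 63 - 55) = 8.
Homeowner 4: others sum to 47; max(0, 63 - 47) = 16.
Total collected = 18 + 0 + 8 + 16 = 42.

42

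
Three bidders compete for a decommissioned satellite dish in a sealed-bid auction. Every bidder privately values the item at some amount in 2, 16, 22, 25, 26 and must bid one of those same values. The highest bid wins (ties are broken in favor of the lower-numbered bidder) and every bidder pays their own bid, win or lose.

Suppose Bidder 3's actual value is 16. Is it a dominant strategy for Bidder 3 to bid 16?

Consider the case where Bidder 1 bids 2 and Bidder 2 bids 16.
Truthful bid 16: loses but pays 16, utility -16.
Bid 2 instead: loses but pays 2, utility -2.
Since -2 > -16, bidding 2 is strictly better here, so truthful bidding is not dominant.

No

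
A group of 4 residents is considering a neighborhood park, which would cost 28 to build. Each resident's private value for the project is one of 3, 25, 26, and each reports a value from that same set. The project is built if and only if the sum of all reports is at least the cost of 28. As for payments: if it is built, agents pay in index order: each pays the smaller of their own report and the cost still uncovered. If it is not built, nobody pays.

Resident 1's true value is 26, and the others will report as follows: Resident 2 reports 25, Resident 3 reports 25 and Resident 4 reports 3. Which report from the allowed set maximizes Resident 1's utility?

Report 3: project built, pays 3, utility 26 - 3 = 23.
Report 25: project built, pays 25, utility 26 - 25 = 1.
Report 26: project built, pays 26, utility 26 - 26 = 0.
The best choice is 3 with utility 23.

3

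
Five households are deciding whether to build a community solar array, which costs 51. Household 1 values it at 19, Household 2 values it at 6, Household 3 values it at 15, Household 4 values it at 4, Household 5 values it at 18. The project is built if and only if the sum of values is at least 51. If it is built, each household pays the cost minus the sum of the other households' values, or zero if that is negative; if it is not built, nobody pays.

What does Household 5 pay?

7

Total value 62 ≥ cost 51, so the project is built.
The other households' values sum to 44.
Cost minus that sum is 51 - 44 = 7.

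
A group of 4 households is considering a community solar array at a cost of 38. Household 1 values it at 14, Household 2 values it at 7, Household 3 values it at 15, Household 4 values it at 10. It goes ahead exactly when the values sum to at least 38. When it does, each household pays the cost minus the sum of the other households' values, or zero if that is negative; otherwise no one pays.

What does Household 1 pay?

Total value 46 ≥ cost 38, so the project is built.
The other households' values sum to 32.
Cost minus that sum is 38 - 32 = 6.

6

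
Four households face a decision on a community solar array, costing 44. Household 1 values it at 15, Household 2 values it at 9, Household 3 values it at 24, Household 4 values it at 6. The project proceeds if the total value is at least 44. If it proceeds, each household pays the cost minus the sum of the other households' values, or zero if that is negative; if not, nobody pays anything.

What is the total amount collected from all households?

Total value 54 ≥ cost 44, so it is built.
Household 1: others sum to 39; max(0, 44 - 39) = 5.
Household 2: others sum to 45; max(0, 44 - 45) = 0.
Household 3: others sum to 30; max(0, 44 - 30) = 14.
Household 4: others sum to 48; max(0, 44 - 48) = 0.
Total collected = 5 + 0 + 14 + 0 = 19.

19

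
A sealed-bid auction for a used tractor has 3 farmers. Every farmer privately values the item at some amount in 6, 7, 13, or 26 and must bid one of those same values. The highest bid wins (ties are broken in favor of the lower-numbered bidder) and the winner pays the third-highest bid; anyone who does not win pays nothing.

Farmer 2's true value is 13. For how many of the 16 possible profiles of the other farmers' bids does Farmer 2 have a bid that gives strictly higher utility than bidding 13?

4

Others bid (6, 26): truth gives 0; bid 26 gives 7 > 0. Violating.
Others bid (7, 26): truth gives 0; bid 26 gives 6 > 0. Violating.
Others bid (13, 6): truth gives 0; bid 26 gives 7 > 0. Violating.
Others bid (13, 7): truth gives 0; bid 26 gives 6 > 0. Violating.
Others bid (6, 6): truth gives 7; no alternative beats it.
Others bid (6, 7): truth gives 7; no alternative beats it.
(Checking all 16 profiles: 4 have a profitable deviation, 12 do not.)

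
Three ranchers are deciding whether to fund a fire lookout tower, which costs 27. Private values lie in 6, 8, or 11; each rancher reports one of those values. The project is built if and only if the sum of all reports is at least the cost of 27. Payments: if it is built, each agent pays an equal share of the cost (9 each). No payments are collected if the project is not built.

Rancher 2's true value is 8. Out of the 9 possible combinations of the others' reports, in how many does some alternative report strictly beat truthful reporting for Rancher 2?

2

Others report (8, 11): truth gives -1; report 6 gives 0 > -1. Violating.
Others report (11, 8): truth gives -1; report 6 gives 0 > -1. Violating.
Others report (6, 6): truth gives 0; no alternative beats it.
Others report (6, 8): truth gives 0; no alternative beats it.
(Checking all 9 profiles: 2 have a profitable deviation, 7 do not.)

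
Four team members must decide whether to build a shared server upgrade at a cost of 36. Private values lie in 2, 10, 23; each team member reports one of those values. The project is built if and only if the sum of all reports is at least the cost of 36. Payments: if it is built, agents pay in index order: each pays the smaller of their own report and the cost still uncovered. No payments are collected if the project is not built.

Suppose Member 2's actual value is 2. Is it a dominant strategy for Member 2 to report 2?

Check each profile of the others' reports and compare truth against every alternative report.
Others report (2, 2, 23): truth gives 0, best alternative gives -8.
Others report (2, 10, 23): truth gives 0, best alternative gives -8.
Others report (2, 23, 2): truth gives 0, best alternative gives -8.
Others report (2, 23, 10): truth gives 0, best alternative gives -8.
Others report (2, 23, 23): truth gives 0, best alternative gives -8.
Others report (10, 2, 23): truth gives 0, best alternative gives -8.
(Remaining 21 profiles checked similarly; truth is weakly best in each.)
In every case the truthful report is at least as good as any alternative, so it is a dominant strategy.

Yes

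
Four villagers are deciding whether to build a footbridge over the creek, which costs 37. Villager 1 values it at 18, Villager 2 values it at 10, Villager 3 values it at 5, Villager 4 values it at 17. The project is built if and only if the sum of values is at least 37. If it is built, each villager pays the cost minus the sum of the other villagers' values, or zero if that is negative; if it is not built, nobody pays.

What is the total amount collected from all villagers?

9

Total value 50 ≥ cost 37, so it is built.
Villager 1: others sum to 32; max(0, 37 - 32) = 5.
Villager 2: others sum to 40; max(0, 37 - 40) = 0.
Villager 3: others sum to 45; max(0, 37 - 45) = 0.
Villager 4: others sum to 33; max(0, 37 - 33) = 4.
Total collected = 5 + 0 + 0 + 4 = 9.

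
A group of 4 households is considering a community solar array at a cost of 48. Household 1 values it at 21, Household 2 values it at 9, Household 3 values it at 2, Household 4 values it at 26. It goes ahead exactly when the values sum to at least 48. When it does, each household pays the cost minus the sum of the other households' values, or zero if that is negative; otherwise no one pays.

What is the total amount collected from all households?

Total value 58 ≥ cost 48, so it is built.
Household 1: others sum to 37; max(0, 48 - 37) = 11.
Household 2: others sum to 49; max(0, 48 - 49) = 0.
Household 3: others sum to 56; max(0, 48 - 56) = 0.
Household 4: others sum to 32; max(0, 48 - 32) = 16.
Total collected = 11 + 0 + 0 + 16 = 27.

27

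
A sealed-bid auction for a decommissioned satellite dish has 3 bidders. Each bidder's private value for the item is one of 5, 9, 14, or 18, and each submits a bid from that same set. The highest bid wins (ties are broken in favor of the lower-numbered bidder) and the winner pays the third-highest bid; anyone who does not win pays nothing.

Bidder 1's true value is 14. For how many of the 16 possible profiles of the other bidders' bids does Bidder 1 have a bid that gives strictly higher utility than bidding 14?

Others bid (5, 18): truth gives 0; bid 18 gives 9 > 0. Violating.
Others bid (9, 18): truth gives 0; bid 18 gives 5 > 0. Violating.
Others bid (18, 5): truth gives 0; bid 18 gives 9 > 0. Violating.
Others bid (18, 9): truth gives 0; bid 18 gives 5 > 0. Violating.
Others bid (5, 5): truth gives 9; no alternative beats it.
Others bid (5, 9): truth gives 9; no alternative beats it.
(Checking all 16 profiles: 4 have a profitable deviation, 12 do not.)

4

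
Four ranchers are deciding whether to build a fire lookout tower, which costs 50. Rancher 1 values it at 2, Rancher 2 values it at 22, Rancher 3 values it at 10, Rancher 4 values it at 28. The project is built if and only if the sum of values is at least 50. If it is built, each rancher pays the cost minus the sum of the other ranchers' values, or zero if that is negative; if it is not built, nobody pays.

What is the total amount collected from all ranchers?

26

Total value 62 ≥ cost 50, so it is built.
Rancher 1: others sum to 60; max(0, 50 - 60) = 0.
Rancher 2: others sum to 40; max(0, 50 - 40) = 10.
Rancher 3: others sum to 52; max(0, 50 - 52) = 0.
Rancher 4: others sum to 34; max(0, 50 - 34) = 16.
Total collected = 0 + 10 + 0 + 16 = 26.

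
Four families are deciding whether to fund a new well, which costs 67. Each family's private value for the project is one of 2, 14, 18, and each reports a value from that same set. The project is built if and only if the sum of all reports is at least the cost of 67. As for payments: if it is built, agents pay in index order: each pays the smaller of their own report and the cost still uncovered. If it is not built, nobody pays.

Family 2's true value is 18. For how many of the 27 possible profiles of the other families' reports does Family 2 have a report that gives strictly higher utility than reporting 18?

Others report (18, 18, 18): truth gives 0; report 14 gives 4 > 0. Violating.
Others report (2, 2, 2): truth gives 0; no alternative beats it.
Others report (2, 2, 14): truth gives 0; no alternative beats it.
(Checking all 27 profiles: 1 has a profitable deviation, 26 do not.)

1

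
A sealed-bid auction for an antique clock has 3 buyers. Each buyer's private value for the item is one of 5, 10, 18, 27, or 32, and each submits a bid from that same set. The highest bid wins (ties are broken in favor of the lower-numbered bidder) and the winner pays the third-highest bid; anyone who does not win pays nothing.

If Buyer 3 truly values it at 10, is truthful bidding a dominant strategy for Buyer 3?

Consider the case where Buyer 1 bids 5 and Buyer 2 bids 10.
Truthful bid 10: loses, pays 0, utility 0.
Bid 18 instead: wins, pays 5, utility 10 - 5 = 5.
Since 5 > 0, bidding 18 is strictly better here, so truthful bidding is not dominant.

No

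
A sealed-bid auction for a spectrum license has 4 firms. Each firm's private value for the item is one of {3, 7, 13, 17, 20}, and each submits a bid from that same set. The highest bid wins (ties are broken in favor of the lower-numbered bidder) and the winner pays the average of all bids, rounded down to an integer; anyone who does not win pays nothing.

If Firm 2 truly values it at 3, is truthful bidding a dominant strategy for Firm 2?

Yes

Check each profile of the others' bids and compare truth against every alternative bid.
Others bid (3, 7, 7): truth gives 0, best alternative gives -3.
Others bid (3, 3, 7): truth gives 0, best alternative gives -2.
Others bid (3, 7, 3): truth gives 0, best alternative gives -2.
Others bid (3, 3, 3): truth gives 0, best alternative gives -1.
Others bid (3, 3, 13): truth gives 0, best alternative gives 0.
Others bid (3, 3, 17): truth gives 0, best alternative gives 0.
(Remaining 119 profiles checked similarly; truth is weakly best in each.)
In every case the truthful bid is at least as good as any alternative, so it is a dominant strategy.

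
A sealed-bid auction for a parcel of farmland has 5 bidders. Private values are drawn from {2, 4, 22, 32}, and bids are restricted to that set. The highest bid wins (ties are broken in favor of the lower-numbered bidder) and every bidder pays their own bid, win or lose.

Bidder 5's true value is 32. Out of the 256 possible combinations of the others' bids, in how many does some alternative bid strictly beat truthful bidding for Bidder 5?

Others bid (2, 2, 2, 2): truth gives 0; bid 4 gives 28 > 0. Violating.
Others bid (2, 2, 2, 4): truth gives 0; bid 22 gives 10 > 0. Violating.
Others bid (2, 2, 2, 32): truth gives -32; bid 2 gives -2 > -32. Violating.
Others bid (2, 2, 4, 2): truth gives 0; bid 22 gives 10 > 0. Violating.
Others bid (2, 2, 2, 22): truth gives 0; no alternative beats it.
Others bid (2, 2, 4, 22): truth gives 0; no alternative beats it.
(Checking all 256 profiles: 191 have a profitable deviation, 65 do not.)

191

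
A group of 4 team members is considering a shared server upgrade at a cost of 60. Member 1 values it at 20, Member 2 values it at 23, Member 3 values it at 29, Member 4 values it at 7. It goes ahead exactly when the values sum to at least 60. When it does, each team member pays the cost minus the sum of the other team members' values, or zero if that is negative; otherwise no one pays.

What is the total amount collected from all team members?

Total value 79 ≥ cost 60, so it is built.
Member 1: others sum to 59; max(0, 60 - 59) = 1.
Member 2: others sum to 56; max(0, 60 - 56) = 4.
Member 3: others sum to 50; max(0, 60 - 50) = 10.
Member 4: others sum to 72; max(0, 60 - 72) = 0.
Total collected = 1 + 4 + 10 + 0 = 15.

15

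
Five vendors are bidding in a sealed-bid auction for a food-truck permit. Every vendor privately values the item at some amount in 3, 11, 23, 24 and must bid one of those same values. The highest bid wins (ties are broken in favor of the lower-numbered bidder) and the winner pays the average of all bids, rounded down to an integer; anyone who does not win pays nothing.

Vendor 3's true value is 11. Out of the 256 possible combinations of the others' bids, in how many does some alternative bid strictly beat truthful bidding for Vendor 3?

7

Others bid (3, 11, 3, 3): truth gives 0; bid 23 gives 3 > 0. Violating.
Others bid (3, 11, 3, 11): truth gives 0; bid 23 gives 1 > 0. Violating.
Others bid (3, 11, 11, 3): truth gives 0; bid 23 gives 1 > 0. Violating.
Others bid (11, 3, 3, 3): truth gives 0; bid 23 gives 3 > 0. Violating.
Others bid (3, 3, 3, 3): truth gives 7; no alternative beats it.
Others bid (3, 3, 3, 11): truth gives 5; no alternative beats it.
(Checking all 256 profiles: 7 have a profitable deviation, 249 do not.)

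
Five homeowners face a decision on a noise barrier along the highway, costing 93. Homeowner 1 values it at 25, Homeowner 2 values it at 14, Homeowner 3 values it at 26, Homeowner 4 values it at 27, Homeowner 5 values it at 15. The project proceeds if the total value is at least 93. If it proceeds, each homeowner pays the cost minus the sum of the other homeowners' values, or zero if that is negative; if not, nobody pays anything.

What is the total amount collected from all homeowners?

37

Total value 107 ≥ cost 93, so it is built.
Homeowner 1: others sum to 82; max(0, 93 - 82) = 11.
Homeowner 2: others sum to 93; max(0, 93 - 93) = 0.
Homeowner 3: others sum to 81; max(0, 93 - 81) = 12.
Homeowner 4: others sum to 80; max(0, 93 - 80) = 13.
Homeowner 5: others sum to 92; max(0, 93 - 92) = 1.
Total collected = 11 + 0 + 12 + 13 + 1 = 37.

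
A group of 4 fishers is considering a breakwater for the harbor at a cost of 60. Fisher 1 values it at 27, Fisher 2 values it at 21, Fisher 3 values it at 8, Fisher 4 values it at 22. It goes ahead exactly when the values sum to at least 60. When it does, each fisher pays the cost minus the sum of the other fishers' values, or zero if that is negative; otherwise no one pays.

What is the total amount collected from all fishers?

Total value 78 ≥ cost 60, so it is built.
Fisher 1: others sum to 51; max(0, 60 - 51) = 9.
Fisher 2: others sum to 57; max(0, 60 - 57) = 3.
Fisher 3: others sum to 70; max(0, 60 - 70) = 0.
Fisher 4: others sum to 56; max(0, 60 - 56) = 4.
Total collected = 9 + 3 + 0 + 4 = 16.

16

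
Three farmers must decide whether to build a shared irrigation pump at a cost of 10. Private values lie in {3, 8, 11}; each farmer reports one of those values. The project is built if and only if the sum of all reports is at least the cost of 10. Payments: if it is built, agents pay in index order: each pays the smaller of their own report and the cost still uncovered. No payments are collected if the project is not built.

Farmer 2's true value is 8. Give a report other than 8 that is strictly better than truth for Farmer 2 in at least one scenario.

Suppose Farmer 1 reports 3 and Farmer 3 reports 8.
Report 8: project built, pays 7, utility 8 - 7 = 1.
Report 3: project built, pays 3, utility 8 - 3 = 5.
So reporting 3 beats truth here (5 > 1).

3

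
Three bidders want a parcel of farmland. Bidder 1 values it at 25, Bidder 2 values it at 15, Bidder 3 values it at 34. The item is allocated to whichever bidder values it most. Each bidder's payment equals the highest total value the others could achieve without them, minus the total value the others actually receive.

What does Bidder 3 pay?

25

Bidder 3 has the highest value and receives the item.
Without Bidder 3, the item would go to the next-highest value, 25, so the others could achieve 25.
With Bidder 3 present and winning, the others receive nothing, so their total is 0.
Payment = 25 - 0 = 25.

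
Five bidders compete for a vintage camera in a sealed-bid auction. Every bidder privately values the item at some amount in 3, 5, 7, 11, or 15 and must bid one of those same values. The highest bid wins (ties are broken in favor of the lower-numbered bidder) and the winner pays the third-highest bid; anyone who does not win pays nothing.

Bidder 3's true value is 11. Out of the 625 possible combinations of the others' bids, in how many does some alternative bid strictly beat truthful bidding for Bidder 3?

108

Others bid (3, 3, 3, 15): truth gives 0; bid 15 gives 8 > 0. Violating.
Others bid (3, 3, 5, 15): truth gives 0; bid 15 gives 6 > 0. Violating.
Others bid (3, 3, 7, 15): truth gives 0; bid 15 gives 4 > 0. Violating.
Others bid (3, 3, 15, 3): truth gives 0; bid 15 gives 8 > 0. Violating.
Others bid (3, 3, 3, 3): truth gives 8; no alternative beats it.
Others bid (3, 3, 3, 5): truth gives 8; no alternative beats it.
(Checking all 625 profiles: 108 have a profitable deviation, 517 do not.)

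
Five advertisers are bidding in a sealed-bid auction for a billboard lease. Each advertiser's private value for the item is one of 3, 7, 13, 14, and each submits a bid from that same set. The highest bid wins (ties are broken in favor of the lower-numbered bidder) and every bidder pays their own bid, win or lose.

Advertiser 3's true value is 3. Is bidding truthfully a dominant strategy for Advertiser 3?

Yes

Check each profile of the others' bids and compare truth against every alternative bid.
Others bid (3, 3, 3, 13): truth gives -3, best alternative gives -7.
Others bid (3, 3, 3, 14): truth gives -3, best alternative gives -7.
Others bid (3, 3, 7, 13): truth gives -3, best alternative gives -7.
Others bid (3, 3, 7, 14): truth gives -3, best alternative gives -7.
Others bid (3, 3, 13, 3): truth gives -3, best alternative gives -7.
Others bid (3, 3, 13, 7): truth gives -3, best alternative gives -7.
(Remaining 250 profiles checked similarly; truth is weakly best in each.)
In every case the truthful bid is at least as good as any alternative, so it is a dominant strategy.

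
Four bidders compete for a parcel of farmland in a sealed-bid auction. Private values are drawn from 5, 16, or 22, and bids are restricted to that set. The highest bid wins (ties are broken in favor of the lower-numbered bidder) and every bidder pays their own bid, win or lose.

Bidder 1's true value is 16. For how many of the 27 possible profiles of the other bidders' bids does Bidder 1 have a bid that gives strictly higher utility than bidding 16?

Others bid (5, 5, 5): truth gives 0; bid 5 gives 11 > 0. Violating.
Others bid (5, 5, 22): truth gives -16; bid 5 gives -5 > -16. Violating.
Others bid (5, 16, 22): truth gives -16; bid 5 gives -5 > -16. Violating.
Others bid (5, 22, 5): truth gives -16; bid 5 gives -5 > -16. Violating.
Others bid (5, 5, 16): truth gives 0; no alternative beats it.
Others bid (5, 16, 5): truth gives 0; no alternative beats it.
(Checking all 27 profiles: 20 have a profitable deviation, 7 do not.)

20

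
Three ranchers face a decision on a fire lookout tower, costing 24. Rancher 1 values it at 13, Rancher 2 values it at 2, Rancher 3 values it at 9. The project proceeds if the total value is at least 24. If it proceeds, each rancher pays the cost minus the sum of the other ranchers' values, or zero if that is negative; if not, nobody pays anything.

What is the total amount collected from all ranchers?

24

Total value 24 ≥ cost 24, so it is built.
Rancher 1: others sum to 11; max(0, 24 - 11) = 13.
Rancher 2: others sum to 22; max(0, 24 - 22) = 2.
Rancher 3: others sum to 15; max(0, 24 - 15) = 9.
Total collected = 13 + 2 + 9 = 24.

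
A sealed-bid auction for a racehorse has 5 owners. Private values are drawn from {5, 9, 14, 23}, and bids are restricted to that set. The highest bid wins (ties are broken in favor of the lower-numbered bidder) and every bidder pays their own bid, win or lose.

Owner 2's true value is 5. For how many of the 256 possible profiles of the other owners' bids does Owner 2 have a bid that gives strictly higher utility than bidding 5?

Others bid (5, 5, 5, 5): truth gives -5; bid 9 gives -4 > -5. Violating.
Others bid (5, 5, 5, 9): truth gives -5; bid 9 gives -4 > -5. Violating.
Others bid (5, 5, 9, 5): truth gives -5; bid 9 gives -4 > -5. Violating.
Others bid (5, 5, 9, 9): truth gives -5; bid 9 gives -4 > -5. Violating.
Others bid (5, 5, 5, 14): truth gives -5; no alternative beats it.
Others bid (5, 5, 5, 23): truth gives -5; no alternative beats it.
(Checking all 256 profiles: 8 have a profitable deviation, 248 do not.)

8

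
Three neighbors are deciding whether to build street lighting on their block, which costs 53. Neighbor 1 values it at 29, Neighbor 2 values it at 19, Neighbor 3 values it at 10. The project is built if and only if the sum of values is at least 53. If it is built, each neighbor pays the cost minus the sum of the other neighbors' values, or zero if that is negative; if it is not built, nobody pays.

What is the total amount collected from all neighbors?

43

Total value 58 ≥ cost 53, so it is built.
Neighbor 1: others sum to 29; max(0, 53 - 29) = 24.
Neighbor 2: others sum to 39; max(0, 53 - 39) = 14.
Neighbor 3: others sum to 48; max(0, 53 - 48) = 5.
Total collected = 24 + 14 + 5 = 43.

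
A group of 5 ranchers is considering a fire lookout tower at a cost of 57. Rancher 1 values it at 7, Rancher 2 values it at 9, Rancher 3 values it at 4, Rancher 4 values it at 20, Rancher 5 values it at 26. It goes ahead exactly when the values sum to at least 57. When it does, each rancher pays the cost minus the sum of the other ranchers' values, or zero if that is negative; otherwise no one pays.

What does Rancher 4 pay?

11

Total value 66 ≥ cost 57, so the project is built.
The other ranchers' values sum to 46.
Cost minus that sum is 57 - 46 = 11.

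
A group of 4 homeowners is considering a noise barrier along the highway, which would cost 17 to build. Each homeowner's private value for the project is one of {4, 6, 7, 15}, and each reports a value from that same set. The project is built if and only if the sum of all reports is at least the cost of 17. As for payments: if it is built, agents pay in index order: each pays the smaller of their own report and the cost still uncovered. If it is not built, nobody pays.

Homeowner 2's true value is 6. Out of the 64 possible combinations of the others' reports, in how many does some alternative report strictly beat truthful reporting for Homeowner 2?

47

Others report (4, 4, 6): truth gives 0; report 4 gives 2 > 0. Violating.
Others report (4, 4, 7): truth gives 0; report 4 gives 2 > 0. Violating.
Others report (4, 4, 15): truth gives 0; report 4 gives 2 > 0. Violating.
Others report (4, 6, 4): truth gives 0; report 4 gives 2 > 0. Violating.
Others report (4, 4, 4): truth gives 0; no alternative beats it.
Others report (15, 4, 4): truth gives 4; no alternative beats it.
(Checking all 64 profiles: 47 have a profitable deviation, 17 do not.)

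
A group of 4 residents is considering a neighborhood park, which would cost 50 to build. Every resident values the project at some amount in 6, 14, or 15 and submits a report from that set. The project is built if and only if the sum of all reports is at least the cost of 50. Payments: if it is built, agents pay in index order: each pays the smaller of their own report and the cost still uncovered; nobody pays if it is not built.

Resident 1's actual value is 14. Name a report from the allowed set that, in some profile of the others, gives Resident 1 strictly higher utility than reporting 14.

Suppose Resident 2 reports 14, Resident 3 reports 15 and Resident 4 reports 15.
Report 14: project built, pays 14, utility 14 - 14 = 0.
Report 6: project built, pays 6, utility 14 - 6 = 8.
So reporting 6 beats truth here (8 > 0).

6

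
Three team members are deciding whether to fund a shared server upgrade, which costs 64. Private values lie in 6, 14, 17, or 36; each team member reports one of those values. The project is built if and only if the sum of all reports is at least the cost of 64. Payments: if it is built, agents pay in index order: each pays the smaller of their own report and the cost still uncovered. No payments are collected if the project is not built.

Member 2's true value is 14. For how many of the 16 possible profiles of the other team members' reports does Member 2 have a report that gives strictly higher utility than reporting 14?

1

Others report (36, 36): truth gives 0; report 6 gives 8 > 0. Violating.
Others report (6, 6): truth gives 0; no alternative beats it.
Others report (6, 14): truth gives 0; no alternative beats it.
(Checking all 16 profiles: 1 has a profitable deviation, 15 do not.)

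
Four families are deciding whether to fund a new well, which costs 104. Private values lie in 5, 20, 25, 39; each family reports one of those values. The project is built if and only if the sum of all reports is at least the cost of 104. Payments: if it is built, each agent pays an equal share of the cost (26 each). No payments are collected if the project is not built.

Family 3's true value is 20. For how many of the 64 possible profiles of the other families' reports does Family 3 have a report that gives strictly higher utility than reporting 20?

Others report (20, 25, 39): truth gives -6; report 5 gives 0 > -6. Violating.
Others report (20, 39, 25): truth gives -6; report 5 gives 0 > -6. Violating.
Others report (20, 39, 39): truth gives -6; report 5 gives 0 > -6. Violating.
Others report (25, 20, 39): truth gives -6; report 5 gives 0 > -6. Violating.
Others report (5, 5, 5): truth gives 0; no alternative beats it.
Others report (5, 5, 20): truth gives 0; no alternative beats it.
(Checking all 64 profiles: 12 have a profitable deviation, 52 do not.)

12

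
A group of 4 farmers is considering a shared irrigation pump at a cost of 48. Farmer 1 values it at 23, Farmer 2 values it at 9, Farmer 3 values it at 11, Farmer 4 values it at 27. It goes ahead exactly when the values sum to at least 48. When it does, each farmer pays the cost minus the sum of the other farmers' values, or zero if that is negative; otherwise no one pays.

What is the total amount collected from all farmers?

6

Total value 70 ≥ cost 48, so it is built.
Farmer 1: others sum to 47; max(0, 48 - 47) = 1.
Farmer 2: others sum to 61; max(0, 48 - 61) = 0.
Farmer 3: others sum to 59; max(0, 48 - 59) = 0.
Farmer 4: others sum to 43; max(0, 48 - 43) = 5.
Total collected = 1 + 0 + 0 + 5 = 6.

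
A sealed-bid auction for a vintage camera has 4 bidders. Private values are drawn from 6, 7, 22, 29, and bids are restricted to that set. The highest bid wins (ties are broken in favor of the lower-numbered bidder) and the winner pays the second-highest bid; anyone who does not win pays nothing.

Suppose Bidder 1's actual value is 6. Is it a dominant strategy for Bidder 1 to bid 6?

Check each profile of the others' bids and compare truth against every alternative bid.
Others bid (6, 6, 7): truth gives 0, best alternative gives -1.
Others bid (6, 7, 6): truth gives 0, best alternative gives -1.
Others bid (6, 7, 7): truth gives 0, best alternative gives -1.
Others bid (7, 6, 6): truth gives 0, best alternative gives -1.
Others bid (7, 6, 7): truth gives 0, best alternative gives -1.
Others bid (7, 7, 6): truth gives 0, best alternative gives -1.
(Remaining 58 profiles checked similarly; truth is weakly best in each.)
In every case the truthful bid is at least as good as any alternative, so it is a dominant strategy.

Yes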